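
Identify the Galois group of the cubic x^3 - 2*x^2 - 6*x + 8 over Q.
Gal(K/Q) = S_3 (symmetric group of order 6)

Compute the discriminant of x^3 + (-2)*x^2 + (-6)*x + (8): Δ = 1264. Since Δ is not a rational square, the Galois group is not contained in A_3; it must be the full S_3 (irreducibility of the cubic rules out anything smaller).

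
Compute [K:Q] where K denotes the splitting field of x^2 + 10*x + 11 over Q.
[K:Q] = 2

The discriminant of x^2 + (10)*x + (11) is b^2 - 4c = 100 - (44) = 56. Since 56 is not a perfect square in Q, the polynomial is irreducible over Q. Its two roots generate a degree-2 extension, so [K:Q] = 2.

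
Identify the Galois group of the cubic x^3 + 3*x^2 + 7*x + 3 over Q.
Gal(K/Q) = S_3 (symmetric group of order 6)

Compute the discriminant of x^3 + (3)*x^2 + (7)*x + (3): Δ = -364. Since Δ is not a rational square, the Galois group is not contained in A_3; it must be the full S_3 (irreducibility of the cubic rules out anything smaller).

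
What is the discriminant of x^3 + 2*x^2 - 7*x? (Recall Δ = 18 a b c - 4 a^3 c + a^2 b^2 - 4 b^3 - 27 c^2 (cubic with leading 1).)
Δ = 1568

For x^3 + a x^2 + b x + c the discriminant is Δ = 18 a b c - 4 a^3 c + a^2 b^2 - 4 b^3 - 27 c^2.
Plug a = 2, b = -7, c = 0:
  18*(2)*(-7)*(0) - 4*(2)^3*(0) + (2)^2*(-7)^2 - 4*(-7)^3 - 27*(0)^2
  = 0 + (0) + 196 + (1372) + (0)
  = 1568.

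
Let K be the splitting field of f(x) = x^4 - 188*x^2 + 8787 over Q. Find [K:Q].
[K:Q] = 4

f factors as (x^2 - 101)(x^2 - 87); the splitting field is K = Q(sqrt(101), sqrt(87)). Since 101, 87, and 8787 are all non-squares in Q, the three subfields Q(sqrt(101)), Q(sqrt(87)), Q(sqrt(8787)) are distinct degree-2 extensions, so [K:Q] = 4 (Klein four Galois group).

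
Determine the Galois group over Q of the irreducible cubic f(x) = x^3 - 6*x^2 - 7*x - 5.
Gal(K/Q) = S_3 (symmetric group of order 6)

Compute the discriminant of x^3 + (-6)*x^2 + (-7)*x + (-5): Δ = -5639. Since Δ is not a rational square, the Galois group is not contained in A_3; it must be the full S_3 (irreducibility of the cubic rules out anything smaller).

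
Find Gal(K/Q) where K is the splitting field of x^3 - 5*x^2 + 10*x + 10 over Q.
Gal(K/Q) = S_3 (symmetric group of order 6)

Compute the discriminant of x^3 + (-5)*x^2 + (10)*x + (10): Δ = -8200. Since Δ is not a rational square, the Galois group is not contained in A_3; it must be the full S_3 (irreducibility of the cubic rules out anything smaller).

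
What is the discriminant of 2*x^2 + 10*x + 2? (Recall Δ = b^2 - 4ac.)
Δ = 84

For a quadratic a x^2 + b x + c the discriminant is Δ = b^2 - 4ac = (10)^2 - 4*(2)*(2) = 100 - (16) = 84.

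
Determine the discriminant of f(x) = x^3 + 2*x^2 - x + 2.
Δ = -236

For x^3 + a x^2 + b x + c the discriminant is Δ = 18 a b c - 4 a^3 c + a^2 b^2 - 4 b^3 - 27 c^2.
Plug a = 2, b = -1, c = 2:
  18*(2)*(-1)*(2) - 4*(2)^3*(2) + (2)^2*(-1)^2 - 4*(-1)^3 - 27*(2)^2
  = -72 + (-64) + 4 + (4) + (-108)
  = -236.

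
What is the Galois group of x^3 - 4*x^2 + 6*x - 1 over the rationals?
Gal(K/Q) = S_3 (symmetric group of order 6)

Compute the discriminant of x^3 + (-4)*x^2 + (6)*x + (-1): Δ = -139. Since Δ is not a rational square, the Galois group is not contained in A_3; it must be the full S_3 (irreducibility of the cubic rules out anything smaller).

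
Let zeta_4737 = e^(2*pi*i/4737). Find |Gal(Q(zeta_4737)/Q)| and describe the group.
|Gal(Q(zeta_4737)/Q)| = phi(4737) = 3156; group ≅ (Z/4737Z)^* ≅ Z/2Z × Z/1578Z

The n-th cyclotomic polynomial Φ_4737(x) is the minimal polynomial of zeta_4737 over Q and has degree phi(4737) = 3156. So Q(zeta_4737) is a degree-3156 Galois extension with Galois group (Z/4737Z)^*. By CRT, (Z/4737Z)^* ≅ (Z/3Z)^* × (Z/1579Z)^*. Each prime-power unit group is (Z/3Z)^* ≅ Z/2Z; (Z/1579Z)^* ≅ Z/1578Z. Hence Gal(Q(zeta_4737)/Q) ≅ Z/2Z × Z/1578Z.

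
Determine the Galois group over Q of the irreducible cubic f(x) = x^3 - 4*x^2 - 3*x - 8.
Gal(K/Q) = S_3 (symmetric group of order 6)

Compute the discriminant of x^3 + (-4)*x^2 + (-3)*x + (-8): Δ = -5252. Since Δ is not a rational square, the Galois group is not contained in A_3; it must be the full S_3 (irreducibility of the cubic rules out anything smaller).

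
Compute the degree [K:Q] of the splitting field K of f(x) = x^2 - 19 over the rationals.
[K:Q] = 2

The polynomial x^2 - 19 is irreducible over Q since 19 is not a perfect square. Its splitting field is Q(sqrt(19)), which has degree 2 over Q.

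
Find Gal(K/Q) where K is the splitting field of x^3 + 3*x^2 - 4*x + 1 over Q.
Gal(K/Q) = A_3 (cyclic of order 3)

Compute the discriminant of x^3 + (3)*x^2 + (-4)*x + (1): Δ = 49. Since Δ is a perfect square (Δ = 7^2), the Galois group is contained in A_3. Irreducibility forces the group to be transitive on three roots, so Gal = A_3.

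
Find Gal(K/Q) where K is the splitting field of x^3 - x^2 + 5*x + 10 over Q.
Gal(K/Q) = S_3 (symmetric group of order 6)

Compute the discriminant of x^3 + (-1)*x^2 + (5)*x + (10): Δ = -4035. Since Δ is not a rational square, the Galois group is not contained in A_3; it must be the full S_3 (irreducibility of the cubic rules out anything smaller).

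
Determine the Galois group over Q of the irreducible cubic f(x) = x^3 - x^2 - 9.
Gal(K/Q) = S_3 (symmetric group of order 6)

Compute the discriminant of x^3 + (-1)*x^2 + (0)*x + (-9): Δ = -2223. Since Δ is not a rational square, the Galois group is not contained in A_3; it must be the full S_3 (irreducibility of the cubic rules out anything smaller).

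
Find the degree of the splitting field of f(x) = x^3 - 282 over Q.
[K:Q] = 6

x^3 - 282 has one real root r = 282^(1/3) and two complex roots r*zeta_3, r*zeta_3^2 where zeta_3 = e^(2*pi*i/3). The splitting field is Q(r, zeta_3). [Q(r):Q] = 3 and [Q(zeta_3):Q] = 2 with gcd = 1, so [Q(r, zeta_3):Q] = 3 * 2 = 6.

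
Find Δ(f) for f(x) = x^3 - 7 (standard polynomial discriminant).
Δ = -1323

For a depressed cubic x^3 + p x + q the discriminant is Δ = -4 p^3 - 27 q^2 = -4*(0)^3 - 27*(-7)^2 = 0 - 1323 = -1323.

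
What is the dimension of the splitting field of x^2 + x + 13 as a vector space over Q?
[K:Q] = 2

The discriminant of x^2 + (1)*x + (13) is b^2 - 4c = 1 - (52) = -51. Since -51 is not a perfect square in Q, the polynomial is irreducible over Q. Its two roots generate a degree-2 extension, so [K:Q] = 2.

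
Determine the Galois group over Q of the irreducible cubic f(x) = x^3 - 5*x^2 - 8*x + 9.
Gal(K/Q) = S_3 (symmetric group of order 6)

Compute the discriminant of x^3 + (-5)*x^2 + (-8)*x + (9): Δ = 12441. Since Δ is not a rational square, the Galois group is not contained in A_3; it must be the full S_3 (irreducibility of the cubic rules out anything smaller).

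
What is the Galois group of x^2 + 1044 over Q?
Gal(K/Q) = Z/2Z (cyclic of order 2)

x^2 + 1044 is irreducible over Q since -1044 is not a rational square. The splitting field Q(sqrt(-1044)) has degree 2 over Q, and its unique nontrivial automorphism is sqrt(-1044) ↦ -sqrt(-1044). Hence Gal(Q(sqrt(-1044))/Q) = Z/2Z.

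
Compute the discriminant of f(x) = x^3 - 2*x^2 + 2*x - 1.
Δ = -3

For x^3 + a x^2 + b x + c the discriminant is Δ = 18 a b c - 4 a^3 c + a^2 b^2 - 4 b^3 - 27 c^2.
Plug a = -2, b = 2, c = -1:
  18*(-2)*(2)*(-1) - 4*(-2)^3*(-1) + (-2)^2*(2)^2 - 4*(2)^3 - 27*(-1)^2
  = 72 + (-32) + 16 + (-32) + (-27)
  = -3.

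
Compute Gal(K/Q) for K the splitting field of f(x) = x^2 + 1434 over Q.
Gal(K/Q) = Z/2Z (cyclic of order 2)

x^2 + 1434 is irreducible over Q since -1434 is not a rational square. The splitting field Q(sqrt(-1434)) has degree 2 over Q, and its unique nontrivial automorphism is sqrt(-1434) ↦ -sqrt(-1434). Hence Gal(Q(sqrt(-1434))/Q) = Z/2Z.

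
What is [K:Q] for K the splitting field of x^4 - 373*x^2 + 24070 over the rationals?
[K:Q] = 4

f factors as (x^2 - 290)(x^2 - 83); the splitting field is K = Q(sqrt(290), sqrt(83)). Since 290, 83, and 24070 are all non-squares in Q, the three subfields Q(sqrt(290)), Q(sqrt(83)), Q(sqrt(24070)) are distinct degree-2 extensions, so [K:Q] = 4 (Klein four Galois group).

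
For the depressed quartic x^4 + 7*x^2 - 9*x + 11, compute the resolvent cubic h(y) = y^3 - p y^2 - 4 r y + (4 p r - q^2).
h(y) = y^3 - 7*y^2 - 44*y + 227

Identify coefficients: p = 7, q = -9, r = 11.
Plug into h(y) = y^3 - p y^2 - 4 r y + (4 p r - q^2):
  h(y) = y^3 - (7) y^2 - 4*(11) y + (4*(7)*(11) - (-9)^2)
       = y^3 + (-7) y^2 + (-44) y + (227).
Simplifying: h(y) = y^3 - 7*y^2 - 44*y + 227.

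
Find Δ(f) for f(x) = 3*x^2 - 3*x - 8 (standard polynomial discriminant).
Δ = 105

For a quadratic a x^2 + b x + c the discriminant is Δ = b^2 - 4ac = (-3)^2 - 4*(3)*(-8) = 9 - (-96) = 105.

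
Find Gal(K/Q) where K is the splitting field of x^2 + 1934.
Gal(K/Q) = Z/2Z (cyclic of order 2)

x^2 + 1934 is irreducible over Q since -1934 is not a rational square. The splitting field Q(sqrt(-1934)) has degree 2 over Q, and its unique nontrivial automorphism is sqrt(-1934) ↦ -sqrt(-1934). Hence Gal(Q(sqrt(-1934))/Q) = Z/2Z.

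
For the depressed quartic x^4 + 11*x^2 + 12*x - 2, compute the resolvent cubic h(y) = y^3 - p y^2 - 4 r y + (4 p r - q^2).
h(y) = y^3 - 11*y^2 + 8*y - 232

Identify coefficients: p = 11, q = 12, r = -2.
Plug into h(y) = y^3 - p y^2 - 4 r y + (4 p r - q^2):
  h(y) = y^3 - (11) y^2 - 4*(-2) y + (4*(11)*(-2) - (12)^2)
       = y^3 + (-11) y^2 + (8) y + (-232).
Simplifying: h(y) = y^3 - 11*y^2 + 8*y - 232.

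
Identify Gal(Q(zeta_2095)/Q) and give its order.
|Gal(Q(zeta_2095)/Q)| = phi(2095) = 1672; group ≅ (Z/2095Z)^* ≅ Z/4Z × Z/418Z

The n-th cyclotomic polynomial Φ_2095(x) is the minimal polynomial of zeta_2095 over Q and has degree phi(2095) = 1672. So Q(zeta_2095) is a degree-1672 Galois extension with Galois group (Z/2095Z)^*. By CRT, (Z/2095Z)^* ≅ (Z/5Z)^* × (Z/419Z)^*. Each prime-power unit group is (Z/5Z)^* ≅ Z/4Z; (Z/419Z)^* ≅ Z/418Z. Hence Gal(Q(zeta_2095)/Q) ≅ Z/4Z × Z/418Z.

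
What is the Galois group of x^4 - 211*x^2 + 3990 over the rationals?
Gal(K/Q) = V_4 (Klein four-group, Z/2Z × Z/2Z)

f factors as (x^2 - 190)(x^2 - 21), so the splitting field is K = Q(sqrt(190), sqrt(21)). The elements 190, 21, 3990 are all non-squares in Q, so sqrt(190) and sqrt(21) generate independent quadratic extensions. Thus [K:Q] = 4 and Gal(K/Q) is generated by the two order-2 automorphisms sqrt(190) ↦ -sqrt(190) and sqrt(21) ↦ -sqrt(21), giving V_4.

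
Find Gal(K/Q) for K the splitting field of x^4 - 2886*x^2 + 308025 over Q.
Gal(K/Q) = Z/2Z (cyclic of order 2)

f factors as (x^2 - 111)(x^2 - 2775), so the splitting field is K = Q(sqrt(111), sqrt(2775)). The squarefree part of 111 is 111 and the squarefree part of 2775 is also 111, so sqrt(111) and sqrt(2775) are both rational multiples of sqrt(111). Hence Q(sqrt(111)) = Q(sqrt(2775)) = Q(sqrt(111)), and the splitting field collapses to a single degree-2 extension with Galois group Z/2Z.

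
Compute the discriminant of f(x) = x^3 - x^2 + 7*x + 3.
Δ = -1932

For x^3 + a x^2 + b x + c the discriminant is Δ = 18 a b c - 4 a^3 c + a^2 b^2 - 4 b^3 - 27 c^2.
Plug a = -1, b = 7, c = 3:
  18*(-1)*(7)*(3) - 4*(-1)^3*(3) + (-1)^2*(7)^2 - 4*(7)^3 - 27*(3)^2
  = -378 + (12) + 49 + (-1372) + (-243)
  = -1932.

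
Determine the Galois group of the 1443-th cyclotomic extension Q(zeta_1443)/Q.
|Gal(Q(zeta_1443)/Q)| = phi(1443) = 864; group ≅ (Z/1443Z)^* ≅ Z/2Z × Z/12Z × Z/36Z

The n-th cyclotomic polynomial Φ_1443(x) is the minimal polynomial of zeta_1443 over Q and has degree phi(1443) = 864. So Q(zeta_1443) is a degree-864 Galois extension with Galois group (Z/1443Z)^*. By CRT, (Z/1443Z)^* ≅ (Z/3Z)^* × (Z/13Z)^* × (Z/37Z)^*. Each prime-power unit group is (Z/3Z)^* ≅ Z/2Z; (Z/13Z)^* ≅ Z/12Z; (Z/37Z)^* ≅ Z/36Z. Hence Gal(Q(zeta_1443)/Q) ≅ Z/2Z × Z/12Z × Z/36Z.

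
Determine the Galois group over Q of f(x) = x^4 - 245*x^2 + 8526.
Gal(K/Q) = V_4 (Klein four-group, Z/2Z × Z/2Z)

f factors as (x^2 - 203)(x^2 - 42), so the splitting field is K = Q(sqrt(203), sqrt(42)). The elements 203, 42, 8526 are all non-squares in Q, so sqrt(203) and sqrt(42) generate independent quadratic extensions. Thus [K:Q] = 4 and Gal(K/Q) is generated by the two order-2 automorphisms sqrt(203) ↦ -sqrt(203) and sqrt(42) ↦ -sqrt(42), giving V_4.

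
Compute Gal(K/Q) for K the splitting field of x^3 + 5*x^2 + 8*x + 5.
Gal(K/Q) = S_3 (symmetric group of order 6)

Compute the discriminant of x^3 + (5)*x^2 + (8)*x + (5): Δ = -23. Since Δ is not a rational square, the Galois group is not contained in A_3; it must be the full S_3 (irreducibility of the cubic rules out anything smaller).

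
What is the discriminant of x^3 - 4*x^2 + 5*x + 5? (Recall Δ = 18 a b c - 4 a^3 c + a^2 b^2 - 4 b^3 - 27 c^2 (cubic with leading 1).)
Δ = -1295

For x^3 + a x^2 + b x + c the discriminant is Δ = 18 a b c - 4 a^3 c + a^2 b^2 - 4 b^3 - 27 c^2.
Plug a = -4, b = 5, c = 5:
  18*(-4)*(5)*(5) - 4*(-4)^3*(5) + (-4)^2*(5)^2 - 4*(5)^3 - 27*(5)^2
  = -1800 + (1280) + 400 + (-500) + (-675)
  = -1295.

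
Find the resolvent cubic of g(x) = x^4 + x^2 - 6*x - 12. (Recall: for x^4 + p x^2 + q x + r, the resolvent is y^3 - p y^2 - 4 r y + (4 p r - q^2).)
h(y) = y^3 - y^2 + 48*y - 84

Identify coefficients: p = 1, q = -6, r = -12.
Plug into h(y) = y^3 - p y^2 - 4 r y + (4 p r - q^2):
  h(y) = y^3 - (1) y^2 - 4*(-12) y + (4*(1)*(-12) - (-6)^2)
       = y^3 + (-1) y^2 + (48) y + (-84).
Simplifying: h(y) = y^3 - y^2 + 48*y - 84.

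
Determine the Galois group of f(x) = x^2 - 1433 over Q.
Gal(K/Q) = Z/2Z (cyclic of order 2)

x^2 - 1433 is irreducible over Q since 1433 is not a rational square. The splitting field Q(sqrt(1433)) has degree 2 over Q, and its unique nontrivial automorphism is sqrt(1433) ↦ -sqrt(1433). Hence Gal(Q(sqrt(1433))/Q) = Z/2Z.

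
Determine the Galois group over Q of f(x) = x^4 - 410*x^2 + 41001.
Gal(K/Q) = V_4 (Klein four-group, Z/2Z × Z/2Z)

f factors as (x^2 - 237)(x^2 - 173), so the splitting field is K = Q(sqrt(237), sqrt(173)). The elements 237, 173, 41001 are all non-squares in Q, so sqrt(237) and sqrt(173) generate independent quadratic extensions. Thus [K:Q] = 4 and Gal(K/Q) is generated by the two order-2 automorphisms sqrt(237) ↦ -sqrt(237) and sqrt(173) ↦ -sqrt(173), giving V_4.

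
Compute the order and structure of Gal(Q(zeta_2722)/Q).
|Gal(Q(zeta_2722)/Q)| = phi(2722) = 1360; group ≅ (Z/2722Z)^* ≅ Z/1360Z

The n-th cyclotomic polynomial Φ_2722(x) is the minimal polynomial of zeta_2722 over Q and has degree phi(2722) = 1360. So Q(zeta_2722) is a degree-1360 Galois extension with Galois group (Z/2722Z)^*. By CRT, (Z/2722Z)^* ≅ (Z/2Z)^* × (Z/1361Z)^*. Each prime-power unit group is (Z/2Z)^* ≅ trivial group (order 1); (Z/1361Z)^* ≅ Z/1360Z. Hence Gal(Q(zeta_2722)/Q) ≅ Z/1360Z.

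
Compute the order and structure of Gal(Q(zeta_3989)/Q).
|Gal(Q(zeta_3989)/Q)| = phi(3989) = 3988; group ≅ (Z/3989Z)^* ≅ Z/3988Z

The n-th cyclotomic polynomial Φ_3989(x) is the minimal polynomial of zeta_3989 over Q and has degree phi(3989) = 3988. So Q(zeta_3989) is a degree-3988 Galois extension with Galois group (Z/3989Z)^*. (Z/3989Z)^* is cyclic since 3989 is an odd prime power (or 4). Hence Gal(Q(zeta_3989)/Q) ≅ Z/3988Z.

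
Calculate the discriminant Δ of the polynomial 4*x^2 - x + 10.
Δ = -159

For a quadratic a x^2 + b x + c the discriminant is Δ = b^2 - 4ac = (-1)^2 - 4*(4)*(10) = 1 - (160) = -159.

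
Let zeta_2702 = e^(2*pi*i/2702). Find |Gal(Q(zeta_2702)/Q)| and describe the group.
|Gal(Q(zeta_2702)/Q)| = phi(2702) = 1152; group ≅ (Z/2702Z)^* ≅ Z/6Z × Z/192Z

The n-th cyclotomic polynomial Φ_2702(x) is the minimal polynomial of zeta_2702 over Q and has degree phi(2702) = 1152. So Q(zeta_2702) is a degree-1152 Galois extension with Galois group (Z/2702Z)^*. By CRT, (Z/2702Z)^* ≅ (Z/2Z)^* × (Z/7Z)^* × (Z/193Z)^*. Each prime-power unit group is (Z/2Z)^* ≅ trivial group (order 1); (Z/7Z)^* ≅ Z/6Z; (Z/193Z)^* ≅ Z/192Z. Hence Gal(Q(zeta_2702)/Q) ≅ Z/6Z × Z/192Z.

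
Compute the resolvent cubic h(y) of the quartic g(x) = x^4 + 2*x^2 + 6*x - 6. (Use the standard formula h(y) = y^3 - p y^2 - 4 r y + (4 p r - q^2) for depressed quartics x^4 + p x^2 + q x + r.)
h(y) = y^3 - 2*y^2 + 24*y - 84

Identify coefficients: p = 2, q = 6, r = -6.
Plug into h(y) = y^3 - p y^2 - 4 r y + (4 p r - q^2):
  h(y) = y^3 - (2) y^2 - 4*(-6) y + (4*(2)*(-6) - (6)^2)
       = y^3 + (-2) y^2 + (24) y + (-84).
Simplifying: h(y) = y^3 - 2*y^2 + 24*y - 84.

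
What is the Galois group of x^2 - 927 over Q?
Gal(K/Q) = Z/2Z (cyclic of order 2)

x^2 - 927 is irreducible over Q since 927 is not a rational square. The splitting field Q(sqrt(927)) has degree 2 over Q, and its unique nontrivial automorphism is sqrt(927) ↦ -sqrt(927). Hence Gal(Q(sqrt(927))/Q) = Z/2Z.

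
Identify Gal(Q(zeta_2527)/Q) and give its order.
|Gal(Q(zeta_2527)/Q)| = phi(2527) = 2052; group ≅ (Z/2527Z)^* ≅ Z/6Z × Z/342Z

The n-th cyclotomic polynomial Φ_2527(x) is the minimal polynomial of zeta_2527 over Q and has degree phi(2527) = 2052. So Q(zeta_2527) is a degree-2052 Galois extension with Galois group (Z/2527Z)^*. By CRT, (Z/2527Z)^* ≅ (Z/7Z)^* × (Z/361Z)^*. Each prime-power unit group is (Z/7Z)^* ≅ Z/6Z; (Z/361Z)^* ≅ Z/342Z. Hence Gal(Q(zeta_2527)/Q) ≅ Z/6Z × Z/342Z.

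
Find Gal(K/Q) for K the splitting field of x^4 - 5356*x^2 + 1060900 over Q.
Gal(K/Q) = Z/2Z (cyclic of order 2)

f factors as (x^2 - 5150)(x^2 - 206), so the splitting field is K = Q(sqrt(5150), sqrt(206)). The squarefree part of 5150 is 206 and the squarefree part of 206 is also 206, so sqrt(5150) and sqrt(206) are both rational multiples of sqrt(206). Hence Q(sqrt(5150)) = Q(sqrt(206)) = Q(sqrt(206)), and the splitting field collapses to a single degree-2 extension with Galois group Z/2Z.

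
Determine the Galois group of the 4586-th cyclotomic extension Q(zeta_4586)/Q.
|Gal(Q(zeta_4586)/Q)| = phi(4586) = 2292; group ≅ (Z/4586Z)^* ≅ Z/2292Z

The n-th cyclotomic polynomial Φ_4586(x) is the minimal polynomial of zeta_4586 over Q and has degree phi(4586) = 2292. So Q(zeta_4586) is a degree-2292 Galois extension with Galois group (Z/4586Z)^*. By CRT, (Z/4586Z)^* ≅ (Z/2Z)^* × (Z/2293Z)^*. Each prime-power unit group is (Z/2Z)^* ≅ trivial group (order 1); (Z/2293Z)^* ≅ Z/2292Z. Hence Gal(Q(zeta_4586)/Q) ≅ Z/2292Z.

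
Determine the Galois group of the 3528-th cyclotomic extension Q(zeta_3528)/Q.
|Gal(Q(zeta_3528)/Q)| = phi(3528) = 1008; group ≅ (Z/3528Z)^* ≅ Z/2Z × Z/2Z × Z/6Z × Z/42Z

The n-th cyclotomic polynomial Φ_3528(x) is the minimal polynomial of zeta_3528 over Q and has degree phi(3528) = 1008. So Q(zeta_3528) is a degree-1008 Galois extension with Galois group (Z/3528Z)^*. By CRT, (Z/3528Z)^* ≅ (Z/8Z)^* × (Z/9Z)^* × (Z/49Z)^*. Each prime-power unit group is (Z/8Z)^* ≅ Z/2Z × Z/2Z; (Z/9Z)^* ≅ Z/6Z; (Z/49Z)^* ≅ Z/42Z. Hence Gal(Q(zeta_3528)/Q) ≅ Z/2Z × Z/2Z × Z/6Z × Z/42Z.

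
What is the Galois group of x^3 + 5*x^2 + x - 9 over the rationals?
Gal(K/Q) = S_3 (symmetric group of order 6)

Compute the discriminant of x^3 + (5)*x^2 + (1)*x + (-9): Δ = 1524. Since Δ is not a rational square, the Galois group is not contained in A_3; it must be the full S_3 (irreducibility of the cubic rules out anything smaller).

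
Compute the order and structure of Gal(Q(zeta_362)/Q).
|Gal(Q(zeta_362)/Q)| = phi(362) = 180; group ≅ (Z/362Z)^* ≅ Z/180Z

The n-th cyclotomic polynomial Φ_362(x) is the minimal polynomial of zeta_362 over Q and has degree phi(362) = 180. So Q(zeta_362) is a degree-180 Galois extension with Galois group (Z/362Z)^*. By CRT, (Z/362Z)^* ≅ (Z/2Z)^* × (Z/181Z)^*. Each prime-power unit group is (Z/2Z)^* ≅ trivial group (order 1); (Z/181Z)^* ≅ Z/180Z. Hence Gal(Q(zeta_362)/Q) ≅ Z/180Z.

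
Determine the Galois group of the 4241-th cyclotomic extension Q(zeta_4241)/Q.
|Gal(Q(zeta_4241)/Q)| = phi(4241) = 4240; group ≅ (Z/4241Z)^* ≅ Z/4240Z

The n-th cyclotomic polynomial Φ_4241(x) is the minimal polynomial of zeta_4241 over Q and has degree phi(4241) = 4240. So Q(zeta_4241) is a degree-4240 Galois extension with Galois group (Z/4241Z)^*. (Z/4241Z)^* is cyclic since 4241 is an odd prime power (or 4). Hence Gal(Q(zeta_4241)/Q) ≅ Z/4240Z.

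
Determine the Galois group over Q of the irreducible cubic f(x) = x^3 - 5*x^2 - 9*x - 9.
Gal(K/Q) = S_3 (symmetric group of order 6)

Compute the discriminant of x^3 + (-5)*x^2 + (-9)*x + (-9): Δ = -9036. Since Δ is not a rational square, the Galois group is not contained in A_3; it must be the full S_3 (irreducibility of the cubic rules out anything smaller).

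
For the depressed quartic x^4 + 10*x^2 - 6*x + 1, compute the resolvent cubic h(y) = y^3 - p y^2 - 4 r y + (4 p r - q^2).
h(y) = y^3 - 10*y^2 - 4*y + 4

Identify coefficients: p = 10, q = -6, r = 1.
Plug into h(y) = y^3 - p y^2 - 4 r y + (4 p r - q^2):
  h(y) = y^3 - (10) y^2 - 4*(1) y + (4*(10)*(1) - (-6)^2)
       = y^3 + (-10) y^2 + (-4) y + (4).
Simplifying: h(y) = y^3 - 10*y^2 - 4*y + 4.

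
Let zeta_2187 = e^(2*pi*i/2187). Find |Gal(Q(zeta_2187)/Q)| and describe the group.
|Gal(Q(zeta_2187)/Q)| = phi(2187) = 1458; group ≅ (Z/2187Z)^* ≅ Z/1458Z

The n-th cyclotomic polynomial Φ_2187(x) is the minimal polynomial of zeta_2187 over Q and has degree phi(2187) = 1458. So Q(zeta_2187) is a degree-1458 Galois extension with Galois group (Z/2187Z)^*. (Z/2187Z)^* is cyclic since 2187 is an odd prime power (or 4). Hence Gal(Q(zeta_2187)/Q) ≅ Z/1458Z.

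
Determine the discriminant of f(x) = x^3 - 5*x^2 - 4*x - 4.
Δ = -3216

For x^3 + a x^2 + b x + c the discriminant is Δ = 18 a b c - 4 a^3 c + a^2 b^2 - 4 b^3 - 27 c^2.
Plug a = -5, b = -4, c = -4:
  18*(-5)*(-4)*(-4) - 4*(-5)^3*(-4) + (-5)^2*(-4)^2 - 4*(-4)^3 - 27*(-4)^2
  = -1440 + (-2000) + 400 + (256) + (-432)
  = -3216.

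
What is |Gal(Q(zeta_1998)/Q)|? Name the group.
|Gal(Q(zeta_1998)/Q)| = phi(1998) = 648; group ≅ (Z/1998Z)^* ≅ Z/18Z × Z/36Z

The n-th cyclotomic polynomial Φ_1998(x) is the minimal polynomial of zeta_1998 over Q and has degree phi(1998) = 648. So Q(zeta_1998) is a degree-648 Galois extension with Galois group (Z/1998Z)^*. By CRT, (Z/1998Z)^* ≅ (Z/2Z)^* × (Z/27Z)^* × (Z/37Z)^*. Each prime-power unit group is (Z/2Z)^* ≅ trivial group (order 1); (Z/27Z)^* ≅ Z/18Z; (Z/37Z)^* ≅ Z/36Z. Hence Gal(Q(zeta_1998)/Q) ≅ Z/18Z × Z/36Z.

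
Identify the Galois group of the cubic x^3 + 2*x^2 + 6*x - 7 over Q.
Gal(K/Q) = S_3 (symmetric group of order 6)

Compute the discriminant of x^3 + (2)*x^2 + (6)*x + (-7): Δ = -3331. Since Δ is not a rational square, the Galois group is not contained in A_3; it must be the full S_3 (irreducibility of the cubic rules out anything smaller).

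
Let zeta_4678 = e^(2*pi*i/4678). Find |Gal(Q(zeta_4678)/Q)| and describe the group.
|Gal(Q(zeta_4678)/Q)| = phi(4678) = 2338; group ≅ (Z/4678Z)^* ≅ Z/2338Z

The n-th cyclotomic polynomial Φ_4678(x) is the minimal polynomial of zeta_4678 over Q and has degree phi(4678) = 2338. So Q(zeta_4678) is a degree-2338 Galois extension with Galois group (Z/4678Z)^*. By CRT, (Z/4678Z)^* ≅ (Z/2Z)^* × (Z/2339Z)^*. Each prime-power unit group is (Z/2Z)^* ≅ trivial group (order 1); (Z/2339Z)^* ≅ Z/2338Z. Hence Gal(Q(zeta_4678)/Q) ≅ Z/2338Z.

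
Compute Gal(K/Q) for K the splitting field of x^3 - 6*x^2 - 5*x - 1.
Gal(K/Q) = S_3 (symmetric group of order 6)

Compute the discriminant of x^3 + (-6)*x^2 + (-5)*x + (-1): Δ = -31. Since Δ is not a rational square, the Galois group is not contained in A_3; it must be the full S_3 (irreducibility of the cubic rules out anything smaller).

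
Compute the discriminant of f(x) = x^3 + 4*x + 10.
Δ = -2956

For a depressed cubic x^3 + p x + q the discriminant is Δ = -4 p^3 - 27 q^2 = -4*(4)^3 - 27*(10)^2 = -256 - 2700 = -2956.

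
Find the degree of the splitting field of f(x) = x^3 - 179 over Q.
[K:Q] = 6

x^3 - 179 has one real root r = 179^(1/3) and two complex roots r*zeta_3, r*zeta_3^2 where zeta_3 = e^(2*pi*i/3). The splitting field is Q(r, zeta_3). [Q(r):Q] = 3 and [Q(zeta_3):Q] = 2 with gcd = 1, so [Q(r, zeta_3):Q] = 3 * 2 = 6.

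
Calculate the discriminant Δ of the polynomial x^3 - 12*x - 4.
Δ = 6480

For a depressed cubic x^3 + p x + q the discriminant is Δ = -4 p^3 - 27 q^2 = -4*(-12)^3 - 27*(-4)^2 = 6912 - 432 = 6480.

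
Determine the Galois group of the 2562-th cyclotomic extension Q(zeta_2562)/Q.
|Gal(Q(zeta_2562)/Q)| = phi(2562) = 720; group ≅ (Z/2562Z)^* ≅ Z/2Z × Z/6Z × Z/60Z

The n-th cyclotomic polynomial Φ_2562(x) is the minimal polynomial of zeta_2562 over Q and has degree phi(2562) = 720. So Q(zeta_2562) is a degree-720 Galois extension with Galois group (Z/2562Z)^*. By CRT, (Z/2562Z)^* ≅ (Z/2Z)^* × (Z/3Z)^* × (Z/7Z)^* × (Z/61Z)^*. Each prime-power unit group is (Z/2Z)^* ≅ trivial group (order 1); (Z/3Z)^* ≅ Z/2Z; (Z/7Z)^* ≅ Z/6Z; (Z/61Z)^* ≅ Z/60Z. Hence Gal(Q(zeta_2562)/Q) ≅ Z/2Z × Z/6Z × Z/60Z.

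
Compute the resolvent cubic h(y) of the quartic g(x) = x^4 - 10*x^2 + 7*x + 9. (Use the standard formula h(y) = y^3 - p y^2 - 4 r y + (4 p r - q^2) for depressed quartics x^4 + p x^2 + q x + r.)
h(y) = y^3 + 10*y^2 - 36*y - 409

Identify coefficients: p = -10, q = 7, r = 9.
Plug into h(y) = y^3 - p y^2 - 4 r y + (4 p r - q^2):
  h(y) = y^3 - (-10) y^2 - 4*(9) y + (4*(-10)*(9) - (7)^2)
       = y^3 + (10) y^2 + (-36) y + (-409).
Simplifying: h(y) = y^3 + 10*y^2 - 36*y - 409.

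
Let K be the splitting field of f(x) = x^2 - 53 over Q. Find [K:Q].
[K:Q] = 2

The polynomial x^2 - 53 is irreducible over Q since 53 is not a perfect square. Its splitting field is Q(sqrt(53)), which has degree 2 over Q.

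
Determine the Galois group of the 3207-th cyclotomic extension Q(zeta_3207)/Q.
|Gal(Q(zeta_3207)/Q)| = phi(3207) = 2136; group ≅ (Z/3207Z)^* ≅ Z/2Z × Z/1068Z

The n-th cyclotomic polynomial Φ_3207(x) is the minimal polynomial of zeta_3207 over Q and has degree phi(3207) = 2136. So Q(zeta_3207) is a degree-2136 Galois extension with Galois group (Z/3207Z)^*. By CRT, (Z/3207Z)^* ≅ (Z/3Z)^* × (Z/1069Z)^*. Each prime-power unit group is (Z/3Z)^* ≅ Z/2Z; (Z/1069Z)^* ≅ Z/1068Z. Hence Gal(Q(zeta_3207)/Q) ≅ Z/2Z × Z/1068Z.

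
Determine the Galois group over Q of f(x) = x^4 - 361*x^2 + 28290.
Gal(K/Q) = V_4 (Klein four-group, Z/2Z × Z/2Z)

f factors as (x^2 - 246)(x^2 - 115), so the splitting field is K = Q(sqrt(246), sqrt(115)). The elements 246, 115, 28290 are all non-squares in Q, so sqrt(246) and sqrt(115) generate independent quadratic extensions. Thus [K:Q] = 4 and Gal(K/Q) is generated by the two order-2 automorphisms sqrt(246) ↦ -sqrt(246) and sqrt(115) ↦ -sqrt(115), giving V_4.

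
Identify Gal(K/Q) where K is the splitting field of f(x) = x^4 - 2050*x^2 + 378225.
Gal(K/Q) = Z/2Z (cyclic of order 2)

f factors as (x^2 - 205)(x^2 - 1845), so the splitting field is K = Q(sqrt(205), sqrt(1845)). The squarefree part of 205 is 205 and the squarefree part of 1845 is also 205, so sqrt(205) and sqrt(1845) are both rational multiples of sqrt(205). Hence Q(sqrt(205)) = Q(sqrt(1845)) = Q(sqrt(205)), and the splitting field collapses to a single degree-2 extension with Galois group Z/2Z.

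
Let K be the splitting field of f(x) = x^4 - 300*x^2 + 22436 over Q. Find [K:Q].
[K:Q] = 4

f factors as (x^2 - 158)(x^2 - 142); the splitting field is K = Q(sqrt(158), sqrt(142)). Since 158, 142, and 22436 are all non-squares in Q, the three subfields Q(sqrt(158)), Q(sqrt(142)), Q(sqrt(22436)) are distinct degree-2 extensions, so [K:Q] = 4 (Klein four Galois group).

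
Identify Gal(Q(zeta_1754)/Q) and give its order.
|Gal(Q(zeta_1754)/Q)| = phi(1754) = 876; group ≅ (Z/1754Z)^* ≅ Z/876Z

The n-th cyclotomic polynomial Φ_1754(x) is the minimal polynomial of zeta_1754 over Q and has degree phi(1754) = 876. So Q(zeta_1754) is a degree-876 Galois extension with Galois group (Z/1754Z)^*. By CRT, (Z/1754Z)^* ≅ (Z/2Z)^* × (Z/877Z)^*. Each prime-power unit group is (Z/2Z)^* ≅ trivial group (order 1); (Z/877Z)^* ≅ Z/876Z. Hence Gal(Q(zeta_1754)/Q) ≅ Z/876Z.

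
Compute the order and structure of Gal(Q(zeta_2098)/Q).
|Gal(Q(zeta_2098)/Q)| = phi(2098) = 1048; group ≅ (Z/2098Z)^* ≅ Z/1048Z

The n-th cyclotomic polynomial Φ_2098(x) is the minimal polynomial of zeta_2098 over Q and has degree phi(2098) = 1048. So Q(zeta_2098) is a degree-1048 Galois extension with Galois group (Z/2098Z)^*. By CRT, (Z/2098Z)^* ≅ (Z/2Z)^* × (Z/1049Z)^*. Each prime-power unit group is (Z/2Z)^* ≅ trivial group (order 1); (Z/1049Z)^* ≅ Z/1048Z. Hence Gal(Q(zeta_2098)/Q) ≅ Z/1048Z.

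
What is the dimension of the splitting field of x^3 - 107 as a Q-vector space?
[K:Q] = 6

x^3 - 107 has one real root r = 107^(1/3) and two complex roots r*zeta_3, r*zeta_3^2 where zeta_3 = e^(2*pi*i/3). The splitting field is Q(r, zeta_3). [Q(r):Q] = 3 and [Q(zeta_3):Q] = 2 with gcd = 1, so [Q(r, zeta_3):Q] = 3 * 2 = 6.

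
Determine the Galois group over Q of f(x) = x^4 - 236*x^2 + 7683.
Gal(K/Q) = V_4 (Klein four-group, Z/2Z × Z/2Z)

f factors as (x^2 - 197)(x^2 - 39), so the splitting field is K = Q(sqrt(197), sqrt(39)). The elements 197, 39, 7683 are all non-squares in Q, so sqrt(197) and sqrt(39) generate independent quadratic extensions. Thus [K:Q] = 4 and Gal(K/Q) is generated by the two order-2 automorphisms sqrt(197) ↦ -sqrt(197) and sqrt(39) ↦ -sqrt(39), giving V_4.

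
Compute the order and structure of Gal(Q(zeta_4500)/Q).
|Gal(Q(zeta_4500)/Q)| = phi(4500) = 1200; group ≅ (Z/4500Z)^* ≅ Z/2Z × Z/6Z × Z/100Z

The n-th cyclotomic polynomial Φ_4500(x) is the minimal polynomial of zeta_4500 over Q and has degree phi(4500) = 1200. So Q(zeta_4500) is a degree-1200 Galois extension with Galois group (Z/4500Z)^*. By CRT, (Z/4500Z)^* ≅ (Z/4Z)^* × (Z/9Z)^* × (Z/125Z)^*. Each prime-power unit group is (Z/4Z)^* ≅ Z/2Z; (Z/9Z)^* ≅ Z/6Z; (Z/125Z)^* ≅ Z/100Z. Hence Gal(Q(zeta_4500)/Q) ≅ Z/2Z × Z/6Z × Z/100Z.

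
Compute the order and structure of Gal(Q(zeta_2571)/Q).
|Gal(Q(zeta_2571)/Q)| = phi(2571) = 1712; group ≅ (Z/2571Z)^* ≅ Z/2Z × Z/856Z

The n-th cyclotomic polynomial Φ_2571(x) is the minimal polynomial of zeta_2571 over Q and has degree phi(2571) = 1712. So Q(zeta_2571) is a degree-1712 Galois extension with Galois group (Z/2571Z)^*. By CRT, (Z/2571Z)^* ≅ (Z/3Z)^* × (Z/857Z)^*. Each prime-power unit group is (Z/3Z)^* ≅ Z/2Z; (Z/857Z)^* ≅ Z/856Z. Hence Gal(Q(zeta_2571)/Q) ≅ Z/2Z × Z/856Z.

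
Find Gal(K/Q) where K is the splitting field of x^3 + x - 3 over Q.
Gal(K/Q) = S_3 (symmetric group of order 6)

Compute the discriminant of x^3 + (0)*x^2 + (1)*x + (-3): Δ = -247. Since Δ is not a rational square, the Galois group is not contained in A_3; it must be the full S_3 (irreducibility of the cubic rules out anything smaller).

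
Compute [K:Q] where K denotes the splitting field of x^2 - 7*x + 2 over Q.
[K:Q] = 2

The discriminant of x^2 + (-7)*x + (2) is b^2 - 4c = 49 - (8) = 41. Since 41 is not a perfect square in Q, the polynomial is irreducible over Q. Its two roots generate a degree-2 extension, so [K:Q] = 2.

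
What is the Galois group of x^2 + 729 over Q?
Gal(K/Q) = Z/2Z (cyclic of order 2)

x^2 + 729 is irreducible over Q since -729 is not a rational square. The splitting field Q(sqrt(-729)) has degree 2 over Q, and its unique nontrivial automorphism is sqrt(-729) ↦ -sqrt(-729). Hence Gal(Q(sqrt(-729))/Q) = Z/2Z.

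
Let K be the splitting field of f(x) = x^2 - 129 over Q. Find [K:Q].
[K:Q] = 2

The polynomial x^2 - 129 is irreducible over Q since 129 is not a perfect square. Its splitting field is Q(sqrt(129)), which has degree 2 over Q.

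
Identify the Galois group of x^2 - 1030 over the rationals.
Gal(K/Q) = Z/2Z (cyclic of order 2)

x^2 - 1030 is irreducible over Q since 1030 is not a rational square. The splitting field Q(sqrt(1030)) has degree 2 over Q, and its unique nontrivial automorphism is sqrt(1030) ↦ -sqrt(1030). Hence Gal(Q(sqrt(1030))/Q) = Z/2Z.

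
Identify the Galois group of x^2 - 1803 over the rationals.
Gal(K/Q) = Z/2Z (cyclic of order 2)

x^2 - 1803 is irreducible over Q since 1803 is not a rational square. The splitting field Q(sqrt(1803)) has degree 2 over Q, and its unique nontrivial automorphism is sqrt(1803) ↦ -sqrt(1803). Hence Gal(Q(sqrt(1803))/Q) = Z/2Z.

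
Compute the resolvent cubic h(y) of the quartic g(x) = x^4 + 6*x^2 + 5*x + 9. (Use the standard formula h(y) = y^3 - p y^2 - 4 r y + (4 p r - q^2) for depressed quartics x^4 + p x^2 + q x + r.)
h(y) = y^3 - 6*y^2 - 36*y + 191

Identify coefficients: p = 6, q = 5, r = 9.
Plug into h(y) = y^3 - p y^2 - 4 r y + (4 p r - q^2):
  h(y) = y^3 - (6) y^2 - 4*(9) y + (4*(6)*(9) - (5)^2)
       = y^3 + (-6) y^2 + (-36) y + (191).
Simplifying: h(y) = y^3 - 6*y^2 - 36*y + 191.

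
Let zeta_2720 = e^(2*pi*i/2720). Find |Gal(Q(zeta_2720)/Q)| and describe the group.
|Gal(Q(zeta_2720)/Q)| = phi(2720) = 1024; group ≅ (Z/2720Z)^* ≅ Z/2Z × Z/4Z × Z/8Z × Z/16Z

The n-th cyclotomic polynomial Φ_2720(x) is the minimal polynomial of zeta_2720 over Q and has degree phi(2720) = 1024. So Q(zeta_2720) is a degree-1024 Galois extension with Galois group (Z/2720Z)^*. By CRT, (Z/2720Z)^* ≅ (Z/32Z)^* × (Z/5Z)^* × (Z/17Z)^*. Each prime-power unit group is (Z/32Z)^* ≅ Z/2Z × Z/8Z; (Z/5Z)^* ≅ Z/4Z; (Z/17Z)^* ≅ Z/16Z. Hence Gal(Q(zeta_2720)/Q) ≅ Z/2Z × Z/4Z × Z/8Z × Z/16Z.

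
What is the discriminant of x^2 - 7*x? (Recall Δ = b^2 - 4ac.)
Δ = 49

For a quadratic a x^2 + b x + c the discriminant is Δ = b^2 - 4ac = (-7)^2 - 4*(1)*(0) = 49 - (0) = 49.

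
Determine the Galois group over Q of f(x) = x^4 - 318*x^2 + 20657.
Gal(K/Q) = V_4 (Klein four-group, Z/2Z × Z/2Z)

f factors as (x^2 - 91)(x^2 - 227), so the splitting field is K = Q(sqrt(91), sqrt(227)). The elements 91, 227, 20657 are all non-squares in Q, so sqrt(91) and sqrt(227) generate independent quadratic extensions. Thus [K:Q] = 4 and Gal(K/Q) is generated by the two order-2 automorphisms sqrt(91) ↦ -sqrt(91) and sqrt(227) ↦ -sqrt(227), giving V_4.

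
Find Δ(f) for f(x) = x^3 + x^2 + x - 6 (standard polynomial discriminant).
Δ = -1059

For x^3 + a x^2 + b x + c the discriminant is Δ = 18 a b c - 4 a^3 c + a^2 b^2 - 4 b^3 - 27 c^2.
Plug a = 1, b = 1, c = -6:
  18*(1)*(1)*(-6) - 4*(1)^3*(-6) + (1)^2*(1)^2 - 4*(1)^3 - 27*(-6)^2
  = -108 + (24) + 1 + (-4) + (-972)
  = -1059.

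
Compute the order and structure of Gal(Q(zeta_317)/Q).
|Gal(Q(zeta_317)/Q)| = phi(317) = 316; group ≅ (Z/317Z)^* ≅ Z/316Z

The n-th cyclotomic polynomial Φ_317(x) is the minimal polynomial of zeta_317 over Q and has degree phi(317) = 316. So Q(zeta_317) is a degree-316 Galois extension with Galois group (Z/317Z)^*. (Z/317Z)^* is cyclic since 317 is an odd prime power (or 4). Hence Gal(Q(zeta_317)/Q) ≅ Z/316Z.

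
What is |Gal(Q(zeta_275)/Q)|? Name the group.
|Gal(Q(zeta_275)/Q)| = phi(275) = 200; group ≅ (Z/275Z)^* ≅ Z/10Z × Z/20Z

The n-th cyclotomic polynomial Φ_275(x) is the minimal polynomial of zeta_275 over Q and has degree phi(275) = 200. So Q(zeta_275) is a degree-200 Galois extension with Galois group (Z/275Z)^*. By CRT, (Z/275Z)^* ≅ (Z/25Z)^* × (Z/11Z)^*. Each prime-power unit group is (Z/25Z)^* ≅ Z/20Z; (Z/11Z)^* ≅ Z/10Z. Hence Gal(Q(zeta_275)/Q) ≅ Z/10Z × Z/20Z.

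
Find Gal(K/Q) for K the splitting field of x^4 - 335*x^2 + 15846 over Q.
Gal(K/Q) = V_4 (Klein four-group, Z/2Z × Z/2Z)

f factors as (x^2 - 57)(x^2 - 278), so the splitting field is K = Q(sqrt(57), sqrt(278)). The elements 57, 278, 15846 are all non-squares in Q, so sqrt(57) and sqrt(278) generate independent quadratic extensions. Thus [K:Q] = 4 and Gal(K/Q) is generated by the two order-2 automorphisms sqrt(57) ↦ -sqrt(57) and sqrt(278) ↦ -sqrt(278), giving V_4.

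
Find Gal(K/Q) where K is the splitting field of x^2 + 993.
Gal(K/Q) = Z/2Z (cyclic of order 2)

x^2 + 993 is irreducible over Q since -993 is not a rational square. The splitting field Q(sqrt(-993)) has degree 2 over Q, and its unique nontrivial automorphism is sqrt(-993) ↦ -sqrt(-993). Hence Gal(Q(sqrt(-993))/Q) = Z/2Z.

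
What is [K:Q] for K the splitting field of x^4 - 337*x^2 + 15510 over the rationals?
[K:Q] = 4

f factors as (x^2 - 282)(x^2 - 55); the splitting field is K = Q(sqrt(282), sqrt(55)). Since 282, 55, and 15510 are all non-squares in Q, the three subfields Q(sqrt(282)), Q(sqrt(55)), Q(sqrt(15510)) are distinct degree-2 extensions, so [K:Q] = 4 (Klein four Galois group).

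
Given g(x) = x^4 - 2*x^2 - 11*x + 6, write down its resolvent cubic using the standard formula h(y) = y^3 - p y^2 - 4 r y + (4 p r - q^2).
h(y) = y^3 + 2*y^2 - 24*y - 169

Identify coefficients: p = -2, q = -11, r = 6.
Plug into h(y) = y^3 - p y^2 - 4 r y + (4 p r - q^2):
  h(y) = y^3 - (-2) y^2 - 4*(6) y + (4*(-2)*(6) - (-11)^2)
       = y^3 + (2) y^2 + (-24) y + (-169).
Simplifying: h(y) = y^3 + 2*y^2 - 24*y - 169.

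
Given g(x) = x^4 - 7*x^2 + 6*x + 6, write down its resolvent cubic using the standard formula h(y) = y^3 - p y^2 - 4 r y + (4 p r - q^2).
h(y) = y^3 + 7*y^2 - 24*y - 204

Identify coefficients: p = -7, q = 6, r = 6.
Plug into h(y) = y^3 - p y^2 - 4 r y + (4 p r - q^2):
  h(y) = y^3 - (-7) y^2 - 4*(6) y + (4*(-7)*(6) - (6)^2)
       = y^3 + (7) y^2 + (-24) y + (-204).
Simplifying: h(y) = y^3 + 7*y^2 - 24*y - 204.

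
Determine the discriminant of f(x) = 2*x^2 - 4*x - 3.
Δ = 40

For a quadratic a x^2 + b x + c the discriminant is Δ = b^2 - 4ac = (-4)^2 - 4*(2)*(-3) = 16 - (-24) = 40.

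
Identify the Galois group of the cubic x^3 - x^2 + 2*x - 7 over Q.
Gal(K/Q) = S_3 (symmetric group of order 6)

Compute the discriminant of x^3 + (-1)*x^2 + (2)*x + (-7): Δ = -1127. Since Δ is not a rational square, the Galois group is not contained in A_3; it must be the full S_3 (irreducibility of the cubic rules out anything smaller).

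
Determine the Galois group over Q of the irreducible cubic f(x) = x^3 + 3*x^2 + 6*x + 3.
Gal(K/Q) = S_3 (symmetric group of order 6)

Compute the discriminant of x^3 + (3)*x^2 + (6)*x + (3): Δ = -135. Since Δ is not a rational square, the Galois group is not contained in A_3; it must be the full S_3 (irreducibility of the cubic rules out anything smaller).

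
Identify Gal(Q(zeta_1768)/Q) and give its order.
|Gal(Q(zeta_1768)/Q)| = phi(1768) = 768; group ≅ (Z/1768Z)^* ≅ Z/2Z × Z/2Z × Z/12Z × Z/16Z

The n-th cyclotomic polynomial Φ_1768(x) is the minimal polynomial of zeta_1768 over Q and has degree phi(1768) = 768. So Q(zeta_1768) is a degree-768 Galois extension with Galois group (Z/1768Z)^*. By CRT, (Z/1768Z)^* ≅ (Z/8Z)^* × (Z/13Z)^* × (Z/17Z)^*. Each prime-power unit group is (Z/8Z)^* ≅ Z/2Z × Z/2Z; (Z/13Z)^* ≅ Z/12Z; (Z/17Z)^* ≅ Z/16Z. Hence Gal(Q(zeta_1768)/Q) ≅ Z/2Z × Z/2Z × Z/12Z × Z/16Z.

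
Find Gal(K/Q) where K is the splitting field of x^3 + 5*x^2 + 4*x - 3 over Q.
Gal(K/Q) = S_3 (symmetric group of order 6)

Compute the discriminant of x^3 + (5)*x^2 + (4)*x + (-3): Δ = 321. Since Δ is not a rational square, the Galois group is not contained in A_3; it must be the full S_3 (irreducibility of the cubic rules out anything smaller).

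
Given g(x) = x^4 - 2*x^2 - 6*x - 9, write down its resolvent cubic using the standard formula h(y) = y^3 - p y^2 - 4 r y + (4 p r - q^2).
h(y) = y^3 + 2*y^2 + 36*y + 36

Identify coefficients: p = -2, q = -6, r = -9.
Plug into h(y) = y^3 - p y^2 - 4 r y + (4 p r - q^2):
  h(y) = y^3 - (-2) y^2 - 4*(-9) y + (4*(-2)*(-9) - (-6)^2)
       = y^3 + (2) y^2 + (36) y + (36).
Simplifying: h(y) = y^3 + 2*y^2 + 36*y + 36.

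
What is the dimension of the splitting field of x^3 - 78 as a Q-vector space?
[K:Q] = 6

x^3 - 78 has one real root r = 78^(1/3) and two complex roots r*zeta_3, r*zeta_3^2 where zeta_3 = e^(2*pi*i/3). The splitting field is Q(r, zeta_3). [Q(r):Q] = 3 and [Q(zeta_3):Q] = 2 with gcd = 1, so [Q(r, zeta_3):Q] = 3 * 2 = 6.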